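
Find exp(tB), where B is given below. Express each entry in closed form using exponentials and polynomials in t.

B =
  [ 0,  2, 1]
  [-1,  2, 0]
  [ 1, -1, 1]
e^{tB} =
  [-t*exp(t) + exp(t), -t^2*exp(t)/2 + 2*t*exp(t), -t^2*exp(t)/2 + t*exp(t)]
  [-t*exp(t), -t^2*exp(t)/2 + t*exp(t) + exp(t), -t^2*exp(t)/2]
  [t*exp(t), t^2*exp(t)/2 - t*exp(t), t^2*exp(t)/2 + exp(t)]

Strategy: write B = P · J · P⁻¹ where J is a Jordan canonical form, so e^{tB} = P · e^{tJ} · P⁻¹, and e^{tJ} can be computed block-by-block.

B has Jordan form
J =
  [1, 1, 0]
  [0, 1, 1]
  [0, 0, 1]
(up to reordering of blocks).

Per-block formulas:
  For a 3×3 Jordan block J_3(1): exp(t · J_3(1)) = e^(1t)·(I + t·N + (t^2/2)·N^2), where N is the 3×3 nilpotent shift.

After assembling e^{tJ} and conjugating by P, we get:

e^{tB} =
  [-t*exp(t) + exp(t), -t^2*exp(t)/2 + 2*t*exp(t), -t^2*exp(t)/2 + t*exp(t)]
  [-t*exp(t), -t^2*exp(t)/2 + t*exp(t) + exp(t), -t^2*exp(t)/2]
  [t*exp(t), t^2*exp(t)/2 - t*exp(t), t^2*exp(t)/2 + exp(t)]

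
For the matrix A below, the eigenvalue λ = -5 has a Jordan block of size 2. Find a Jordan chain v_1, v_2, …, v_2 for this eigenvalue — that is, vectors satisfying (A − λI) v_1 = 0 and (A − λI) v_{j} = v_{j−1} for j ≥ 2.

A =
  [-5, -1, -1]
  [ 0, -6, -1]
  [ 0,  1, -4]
A Jordan chain for λ = -5 of length 2:
v_1 = (-1, -1, 1)ᵀ
v_2 = (0, 1, 0)ᵀ

Let N = A − (-5)·I. We want v_2 with N^2 v_2 = 0 but N^1 v_2 ≠ 0; then v_{j-1} := N · v_j for j = 2, …, 2.

Pick v_2 = (0, 1, 0)ᵀ.
Then v_1 = N · v_2 = (-1, -1, 1)ᵀ.

Sanity check: (A − (-5)·I) v_1 = (0, 0, 0)ᵀ = 0. ✓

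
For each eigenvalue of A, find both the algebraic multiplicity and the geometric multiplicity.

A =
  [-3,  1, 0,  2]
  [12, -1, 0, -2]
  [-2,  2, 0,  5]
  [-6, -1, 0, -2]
λ = -3: alg = 2, geom = 1; λ = 0: alg = 2, geom = 1

Step 1 — factor the characteristic polynomial to read off the algebraic multiplicities:
  χ_A(x) = x^2*(x + 3)^2

Step 2 — compute geometric multiplicities via the rank-nullity identity g(λ) = n − rank(A − λI):
  rank(A − (-3)·I) = 3, so dim ker(A − (-3)·I) = n − 3 = 1
  rank(A − (0)·I) = 3, so dim ker(A − (0)·I) = n − 3 = 1

Summary:
  λ = -3: algebraic multiplicity = 2, geometric multiplicity = 1
  λ = 0: algebraic multiplicity = 2, geometric multiplicity = 1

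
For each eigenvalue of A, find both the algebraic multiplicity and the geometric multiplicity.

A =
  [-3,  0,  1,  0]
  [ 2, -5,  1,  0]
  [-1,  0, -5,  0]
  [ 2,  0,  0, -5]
λ = -5: alg = 2, geom = 2; λ = -4: alg = 2, geom = 1

Step 1 — factor the characteristic polynomial to read off the algebraic multiplicities:
  χ_A(x) = (x + 4)^2*(x + 5)^2

Step 2 — compute geometric multiplicities via the rank-nullity identity g(λ) = n − rank(A − λI):
  rank(A − (-5)·I) = 2, so dim ker(A − (-5)·I) = n − 2 = 2
  rank(A − (-4)·I) = 3, so dim ker(A − (-4)·I) = n − 3 = 1

Summary:
  λ = -5: algebraic multiplicity = 2, geometric multiplicity = 2
  λ = -4: algebraic multiplicity = 2, geometric multiplicity = 1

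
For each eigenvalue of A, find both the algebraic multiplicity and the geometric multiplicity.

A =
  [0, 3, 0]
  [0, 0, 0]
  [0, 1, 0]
λ = 0: alg = 3, geom = 2

Step 1 — factor the characteristic polynomial to read off the algebraic multiplicities:
  χ_A(x) = x^3

Step 2 — compute geometric multiplicities via the rank-nullity identity g(λ) = n − rank(A − λI):
  rank(A − (0)·I) = 1, so dim ker(A − (0)·I) = n − 1 = 2

Summary:
  λ = 0: algebraic multiplicity = 3, geometric multiplicity = 2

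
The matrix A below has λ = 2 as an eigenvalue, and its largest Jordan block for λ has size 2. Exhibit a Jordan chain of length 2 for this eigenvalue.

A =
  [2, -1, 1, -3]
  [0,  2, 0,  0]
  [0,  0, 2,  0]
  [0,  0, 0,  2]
A Jordan chain for λ = 2 of length 2:
v_1 = (-1, 0, 0, 0)ᵀ
v_2 = (0, 1, 0, 0)ᵀ

Let N = A − (2)·I. We want v_2 with N^2 v_2 = 0 but N^1 v_2 ≠ 0; then v_{j-1} := N · v_j for j = 2, …, 2.

Pick v_2 = (0, 1, 0, 0)ᵀ.
Then v_1 = N · v_2 = (-1, 0, 0, 0)ᵀ.

Sanity check: (A − (2)·I) v_1 = (0, 0, 0, 0)ᵀ = 0. ✓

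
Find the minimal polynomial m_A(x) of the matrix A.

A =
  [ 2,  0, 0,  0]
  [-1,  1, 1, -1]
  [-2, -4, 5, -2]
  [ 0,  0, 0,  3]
x^3 - 8*x^2 + 21*x - 18

The characteristic polynomial is χ_A(x) = (x - 3)^3*(x - 2), so the eigenvalues are known. The minimal polynomial is
  m_A(x) = Π_λ (x − λ)^{k_λ}
where k_λ is the size of the *largest* Jordan block for λ (equivalently, the smallest k with (A − λI)^k v = 0 for every generalised eigenvector v of λ).

  λ = 2: largest Jordan block has size 1, contributing (x − 2)
  λ = 3: largest Jordan block has size 2, contributing (x − 3)^2

So m_A(x) = (x - 3)^2*(x - 2) = x^3 - 8*x^2 + 21*x - 18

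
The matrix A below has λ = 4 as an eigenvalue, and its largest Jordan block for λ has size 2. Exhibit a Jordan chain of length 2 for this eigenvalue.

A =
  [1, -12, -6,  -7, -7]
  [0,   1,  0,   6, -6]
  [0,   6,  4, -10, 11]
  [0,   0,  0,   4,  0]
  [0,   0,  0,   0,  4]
A Jordan chain for λ = 4 of length 2:
v_1 = (4, 0, -2, 0, 0)ᵀ
v_2 = (9, -2, 0, -1, 0)ᵀ

Let N = A − (4)·I. We want v_2 with N^2 v_2 = 0 but N^1 v_2 ≠ 0; then v_{j-1} := N · v_j for j = 2, …, 2.

Pick v_2 = (9, -2, 0, -1, 0)ᵀ.
Then v_1 = N · v_2 = (4, 0, -2, 0, 0)ᵀ.

Sanity check: (A − (4)·I) v_1 = (0, 0, 0, 0, 0)ᵀ = 0. ✓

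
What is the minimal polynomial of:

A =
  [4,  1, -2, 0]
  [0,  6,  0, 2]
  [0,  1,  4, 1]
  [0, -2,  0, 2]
x^2 - 8*x + 16

The characteristic polynomial is χ_A(x) = (x - 4)^4, so the eigenvalues are known. The minimal polynomial is
  m_A(x) = Π_λ (x − λ)^{k_λ}
where k_λ is the size of the *largest* Jordan block for λ (equivalently, the smallest k with (A − λI)^k v = 0 for every generalised eigenvector v of λ).

  λ = 4: largest Jordan block has size 2, contributing (x − 4)^2

So m_A(x) = (x - 4)^2 = x^2 - 8*x + 16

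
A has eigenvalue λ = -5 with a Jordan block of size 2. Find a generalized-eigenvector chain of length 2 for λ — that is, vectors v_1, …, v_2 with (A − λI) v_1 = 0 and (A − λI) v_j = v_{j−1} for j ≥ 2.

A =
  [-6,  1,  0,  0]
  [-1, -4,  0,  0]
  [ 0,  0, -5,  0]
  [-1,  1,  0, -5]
A Jordan chain for λ = -5 of length 2:
v_1 = (-1, -1, 0, -1)ᵀ
v_2 = (1, 0, 0, 0)ᵀ

Let N = A − (-5)·I. We want v_2 with N^2 v_2 = 0 but N^1 v_2 ≠ 0; then v_{j-1} := N · v_j for j = 2, …, 2.

Pick v_2 = (1, 0, 0, 0)ᵀ.
Then v_1 = N · v_2 = (-1, -1, 0, -1)ᵀ.

Sanity check: (A − (-5)·I) v_1 = (0, 0, 0, 0)ᵀ = 0. ✓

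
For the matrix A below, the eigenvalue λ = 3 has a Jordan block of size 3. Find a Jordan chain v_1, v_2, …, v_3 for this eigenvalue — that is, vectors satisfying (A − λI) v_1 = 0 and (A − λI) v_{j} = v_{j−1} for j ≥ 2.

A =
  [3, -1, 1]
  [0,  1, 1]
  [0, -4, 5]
A Jordan chain for λ = 3 of length 3:
v_1 = (-2, 0, 0)ᵀ
v_2 = (-1, -2, -4)ᵀ
v_3 = (0, 1, 0)ᵀ

Let N = A − (3)·I. We want v_3 with N^3 v_3 = 0 but N^2 v_3 ≠ 0; then v_{j-1} := N · v_j for j = 3, …, 2.

Pick v_3 = (0, 1, 0)ᵀ.
Then v_2 = N · v_3 = (-1, -2, -4)ᵀ.
Then v_1 = N · v_2 = (-2, 0, 0)ᵀ.

Sanity check: (A − (3)·I) v_1 = (0, 0, 0)ᵀ = 0. ✓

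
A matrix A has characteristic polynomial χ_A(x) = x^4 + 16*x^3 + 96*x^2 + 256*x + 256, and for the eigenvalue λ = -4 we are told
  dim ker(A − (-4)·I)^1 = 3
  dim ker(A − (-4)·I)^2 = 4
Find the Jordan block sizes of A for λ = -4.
Block sizes for λ = -4: [2, 1, 1]

From the dimensions of kernels of powers, the number of Jordan blocks of size at least j is d_j − d_{j−1} where d_j = dim ker(N^j) (with d_0 = 0). Computing the differences gives [3, 1].
The number of blocks of size exactly k is (#blocks of size ≥ k) − (#blocks of size ≥ k + 1), so the partition is: 2 block(s) of size 1, 1 block(s) of size 2.
In nonincreasing order the block sizes are [2, 1, 1].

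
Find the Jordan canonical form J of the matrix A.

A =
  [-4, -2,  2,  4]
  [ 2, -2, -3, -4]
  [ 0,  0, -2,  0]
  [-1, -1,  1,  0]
J_3(-2) ⊕ J_1(-2)

The characteristic polynomial is
  det(x·I − A) = x^4 + 8*x^3 + 24*x^2 + 32*x + 16 = (x + 2)^4

Eigenvalues and multiplicities (the geometric multiplicity of λ is n − rank(A − λI), which equals the number of Jordan blocks for λ):
  λ = -2: algebraic multiplicity = 4, geometric multiplicity = 2

Determining the block sizes for each eigenvalue:
  λ = -2: with am = 4 and gm = 2, the partition is not yet determined (e.g. several partitions of 4 into 2 parts exist). Let N = A − (-2)·I. Computing rank(N^1) = 2, rank(N^2) = 1, rank(N^3) = 0; the number of blocks of size ≥ j is rank(N^{j−1}) − rank(N^j), giving [2, 1, 1]. So we have 1 block(s) of size 3, 1 block(s) of size 1 → block sizes [3, 1]

Assembling the blocks gives a Jordan form
J =
  [-2,  1,  0,  0]
  [ 0, -2,  1,  0]
  [ 0,  0, -2,  0]
  [ 0,  0,  0, -2]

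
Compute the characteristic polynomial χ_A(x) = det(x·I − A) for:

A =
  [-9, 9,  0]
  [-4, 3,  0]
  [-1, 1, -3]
x^3 + 9*x^2 + 27*x + 27

Expanding det(x·I − A) (e.g. by cofactor expansion or by noting that A is similar to its Jordan form J, which has the same characteristic polynomial as A) gives
  χ_A(x) = x^3 + 9*x^2 + 27*x + 27
which factors as (x + 3)^3. The eigenvalues (with algebraic multiplicities) are λ = -3 with multiplicity 3.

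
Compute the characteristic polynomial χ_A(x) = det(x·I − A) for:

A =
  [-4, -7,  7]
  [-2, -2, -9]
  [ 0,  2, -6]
x^3 + 12*x^2 + 48*x + 64

Expanding det(x·I − A) (e.g. by cofactor expansion or by noting that A is similar to its Jordan form J, which has the same characteristic polynomial as A) gives
  χ_A(x) = x^3 + 12*x^2 + 48*x + 64
which factors as (x + 4)^3. The eigenvalues (with algebraic multiplicities) are λ = -4 with multiplicity 3.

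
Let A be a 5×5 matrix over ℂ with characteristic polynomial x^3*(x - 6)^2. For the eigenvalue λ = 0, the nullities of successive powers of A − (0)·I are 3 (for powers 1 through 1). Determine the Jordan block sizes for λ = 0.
Block sizes for λ = 0: [1, 1, 1]

From the dimensions of kernels of powers, the number of Jordan blocks of size at least j is d_j − d_{j−1} where d_j = dim ker(N^j) (with d_0 = 0). Computing the differences gives [3].
The number of blocks of size exactly k is (#blocks of size ≥ k) − (#blocks of size ≥ k + 1), so the partition is: 3 block(s) of size 1.
In nonincreasing order the block sizes are [1, 1, 1].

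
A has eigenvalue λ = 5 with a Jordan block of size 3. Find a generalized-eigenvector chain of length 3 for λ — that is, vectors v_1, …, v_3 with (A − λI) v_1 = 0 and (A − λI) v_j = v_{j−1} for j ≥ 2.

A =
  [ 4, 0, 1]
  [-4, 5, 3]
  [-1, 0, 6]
A Jordan chain for λ = 5 of length 3:
v_1 = (0, 1, 0)ᵀ
v_2 = (-1, -4, -1)ᵀ
v_3 = (1, 0, 0)ᵀ

Let N = A − (5)·I. We want v_3 with N^3 v_3 = 0 but N^2 v_3 ≠ 0; then v_{j-1} := N · v_j for j = 3, …, 2.

Pick v_3 = (1, 0, 0)ᵀ.
Then v_2 = N · v_3 = (-1, -4, -1)ᵀ.
Then v_1 = N · v_2 = (0, 1, 0)ᵀ.

Sanity check: (A − (5)·I) v_1 = (0, 0, 0)ᵀ = 0. ✓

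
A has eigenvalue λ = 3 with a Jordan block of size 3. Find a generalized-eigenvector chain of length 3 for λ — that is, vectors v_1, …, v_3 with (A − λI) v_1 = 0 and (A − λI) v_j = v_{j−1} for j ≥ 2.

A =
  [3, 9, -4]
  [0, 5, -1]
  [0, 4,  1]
A Jordan chain for λ = 3 of length 3:
v_1 = (2, 0, 0)ᵀ
v_2 = (9, 2, 4)ᵀ
v_3 = (0, 1, 0)ᵀ

Let N = A − (3)·I. We want v_3 with N^3 v_3 = 0 but N^2 v_3 ≠ 0; then v_{j-1} := N · v_j for j = 3, …, 2.

Pick v_3 = (0, 1, 0)ᵀ.
Then v_2 = N · v_3 = (9, 2, 4)ᵀ.
Then v_1 = N · v_2 = (2, 0, 0)ᵀ.

Sanity check: (A − (3)·I) v_1 = (0, 0, 0)ᵀ = 0. ✓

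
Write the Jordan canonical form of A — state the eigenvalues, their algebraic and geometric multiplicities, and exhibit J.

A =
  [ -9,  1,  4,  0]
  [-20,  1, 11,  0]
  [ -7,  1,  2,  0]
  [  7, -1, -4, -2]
J_3(-2) ⊕ J_1(-2)

The characteristic polynomial is
  det(x·I − A) = x^4 + 8*x^3 + 24*x^2 + 32*x + 16 = (x + 2)^4

Eigenvalues and multiplicities (the geometric multiplicity of λ is n − rank(A − λI), which equals the number of Jordan blocks for λ):
  λ = -2: algebraic multiplicity = 4, geometric multiplicity = 2

Determining the block sizes for each eigenvalue:
  λ = -2: with am = 4 and gm = 2, the partition is not yet determined (e.g. several partitions of 4 into 2 parts exist). Let N = A − (-2)·I. Computing rank(N^1) = 2, rank(N^2) = 1, rank(N^3) = 0; the number of blocks of size ≥ j is rank(N^{j−1}) − rank(N^j), giving [2, 1, 1]. So we have 1 block(s) of size 3, 1 block(s) of size 1 → block sizes [3, 1]

Assembling the blocks gives a Jordan form
J =
  [-2,  1,  0,  0]
  [ 0, -2,  1,  0]
  [ 0,  0, -2,  0]
  [ 0,  0,  0, -2]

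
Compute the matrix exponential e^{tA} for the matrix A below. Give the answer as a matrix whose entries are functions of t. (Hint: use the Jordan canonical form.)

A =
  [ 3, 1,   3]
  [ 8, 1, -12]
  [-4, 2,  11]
e^{tA} =
  [-2*t*exp(5*t) + exp(5*t), t*exp(5*t), 3*t*exp(5*t)]
  [8*t*exp(5*t), -4*t*exp(5*t) + exp(5*t), -12*t*exp(5*t)]
  [-4*t*exp(5*t), 2*t*exp(5*t), 6*t*exp(5*t) + exp(5*t)]

Strategy: write A = P · J · P⁻¹ where J is a Jordan canonical form, so e^{tA} = P · e^{tJ} · P⁻¹, and e^{tJ} can be computed block-by-block.

A has Jordan form
J =
  [5, 1, 0]
  [0, 5, 0]
  [0, 0, 5]
(up to reordering of blocks).

Per-block formulas:
  For a 2×2 Jordan block J_2(5): exp(t · J_2(5)) = e^(5t)·(I + t·N), where N is the 2×2 nilpotent shift.
  For a 1×1 block at λ = 5: exp(t · [5]) = [e^(5t)].

After assembling e^{tJ} and conjugating by P, we get:

e^{tA} =
  [-2*t*exp(5*t) + exp(5*t), t*exp(5*t), 3*t*exp(5*t)]
  [8*t*exp(5*t), -4*t*exp(5*t) + exp(5*t), -12*t*exp(5*t)]
  [-4*t*exp(5*t), 2*t*exp(5*t), 6*t*exp(5*t) + exp(5*t)]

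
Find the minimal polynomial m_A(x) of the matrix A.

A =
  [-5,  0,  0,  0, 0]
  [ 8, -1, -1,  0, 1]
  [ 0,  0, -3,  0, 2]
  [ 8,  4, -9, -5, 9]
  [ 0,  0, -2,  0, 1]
x^3 + 7*x^2 + 11*x + 5

The characteristic polynomial is χ_A(x) = (x + 1)^3*(x + 5)^2, so the eigenvalues are known. The minimal polynomial is
  m_A(x) = Π_λ (x − λ)^{k_λ}
where k_λ is the size of the *largest* Jordan block for λ (equivalently, the smallest k with (A − λI)^k v = 0 for every generalised eigenvector v of λ).

  λ = -5: largest Jordan block has size 1, contributing (x + 5)
  λ = -1: largest Jordan block has size 2, contributing (x + 1)^2

So m_A(x) = (x + 1)^2*(x + 5) = x^3 + 7*x^2 + 11*x + 5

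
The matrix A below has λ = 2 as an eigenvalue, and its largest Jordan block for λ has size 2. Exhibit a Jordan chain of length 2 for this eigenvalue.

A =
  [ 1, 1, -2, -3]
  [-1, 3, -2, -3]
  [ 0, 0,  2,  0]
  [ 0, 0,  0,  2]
A Jordan chain for λ = 2 of length 2:
v_1 = (-1, -1, 0, 0)ᵀ
v_2 = (1, 0, 0, 0)ᵀ

Let N = A − (2)·I. We want v_2 with N^2 v_2 = 0 but N^1 v_2 ≠ 0; then v_{j-1} := N · v_j for j = 2, …, 2.

Pick v_2 = (1, 0, 0, 0)ᵀ.
Then v_1 = N · v_2 = (-1, -1, 0, 0)ᵀ.

Sanity check: (A − (2)·I) v_1 = (0, 0, 0, 0)ᵀ = 0. ✓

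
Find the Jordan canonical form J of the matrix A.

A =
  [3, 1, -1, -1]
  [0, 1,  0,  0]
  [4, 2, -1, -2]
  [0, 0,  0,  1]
J_2(1) ⊕ J_1(1) ⊕ J_1(1)

The characteristic polynomial is
  det(x·I − A) = x^4 - 4*x^3 + 6*x^2 - 4*x + 1 = (x - 1)^4

Eigenvalues and multiplicities (the geometric multiplicity of λ is n − rank(A − λI), which equals the number of Jordan blocks for λ):
  λ = 1: algebraic multiplicity = 4, geometric multiplicity = 3

Determining the block sizes for each eigenvalue:
  λ = 1: 3 blocks summing to 4 forces exactly one block of size 2 and the rest size 1 → block sizes [2, 1, 1]

Assembling the blocks gives a Jordan form
J =
  [1, 1, 0, 0]
  [0, 1, 0, 0]
  [0, 0, 1, 0]
  [0, 0, 0, 1]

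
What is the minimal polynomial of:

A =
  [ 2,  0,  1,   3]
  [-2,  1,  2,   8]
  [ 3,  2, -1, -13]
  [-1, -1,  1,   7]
x^4 - 9*x^3 + 30*x^2 - 44*x + 24

The characteristic polynomial is χ_A(x) = (x - 3)*(x - 2)^3, so the eigenvalues are known. The minimal polynomial is
  m_A(x) = Π_λ (x − λ)^{k_λ}
where k_λ is the size of the *largest* Jordan block for λ (equivalently, the smallest k with (A − λI)^k v = 0 for every generalised eigenvector v of λ).

  λ = 2: largest Jordan block has size 3, contributing (x − 2)^3
  λ = 3: largest Jordan block has size 1, contributing (x − 3)

So m_A(x) = (x - 3)*(x - 2)^3 = x^4 - 9*x^3 + 30*x^2 - 44*x + 24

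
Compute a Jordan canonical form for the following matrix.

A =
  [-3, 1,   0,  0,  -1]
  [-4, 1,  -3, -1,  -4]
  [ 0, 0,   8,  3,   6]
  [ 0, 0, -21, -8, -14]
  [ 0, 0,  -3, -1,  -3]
J_2(-1) ⊕ J_2(-1) ⊕ J_1(-1)

The characteristic polynomial is
  det(x·I − A) = x^5 + 5*x^4 + 10*x^3 + 10*x^2 + 5*x + 1 = (x + 1)^5

Eigenvalues and multiplicities (the geometric multiplicity of λ is n − rank(A − λI), which equals the number of Jordan blocks for λ):
  λ = -1: algebraic multiplicity = 5, geometric multiplicity = 3

Determining the block sizes for each eigenvalue:
  λ = -1: with am = 5 and gm = 3, the partition is not yet determined (e.g. several partitions of 5 into 3 parts exist). Let N = A − (-1)·I. Computing rank(N^1) = 2, rank(N^2) = 0; the number of blocks of size ≥ j is rank(N^{j−1}) − rank(N^j), giving [3, 2]. So we have 2 block(s) of size 2, 1 block(s) of size 1 → block sizes [2, 2, 1]

Assembling the blocks gives a Jordan form
J =
  [-1,  1,  0,  0,  0]
  [ 0, -1,  0,  0,  0]
  [ 0,  0, -1,  1,  0]
  [ 0,  0,  0, -1,  0]
  [ 0,  0,  0,  0, -1]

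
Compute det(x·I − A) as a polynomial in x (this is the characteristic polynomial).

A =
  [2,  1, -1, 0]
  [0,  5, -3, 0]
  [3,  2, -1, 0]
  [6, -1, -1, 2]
x^4 - 8*x^3 + 24*x^2 - 32*x + 16

Expanding det(x·I − A) (e.g. by cofactor expansion or by noting that A is similar to its Jordan form J, which has the same characteristic polynomial as A) gives
  χ_A(x) = x^4 - 8*x^3 + 24*x^2 - 32*x + 16
which factors as (x - 2)^4. The eigenvalues (with algebraic multiplicities) are λ = 2 with multiplicity 4.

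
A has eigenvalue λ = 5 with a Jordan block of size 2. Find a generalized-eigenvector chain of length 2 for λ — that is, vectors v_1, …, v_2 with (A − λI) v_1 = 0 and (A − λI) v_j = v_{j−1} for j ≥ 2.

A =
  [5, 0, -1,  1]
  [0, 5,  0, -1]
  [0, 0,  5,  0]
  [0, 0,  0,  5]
A Jordan chain for λ = 5 of length 2:
v_1 = (-1, 0, 0, 0)ᵀ
v_2 = (0, 0, 1, 0)ᵀ

Let N = A − (5)·I. We want v_2 with N^2 v_2 = 0 but N^1 v_2 ≠ 0; then v_{j-1} := N · v_j for j = 2, …, 2.

Pick v_2 = (0, 0, 1, 0)ᵀ.
Then v_1 = N · v_2 = (-1, 0, 0, 0)ᵀ.

Sanity check: (A − (5)·I) v_1 = (0, 0, 0, 0)ᵀ = 0. ✓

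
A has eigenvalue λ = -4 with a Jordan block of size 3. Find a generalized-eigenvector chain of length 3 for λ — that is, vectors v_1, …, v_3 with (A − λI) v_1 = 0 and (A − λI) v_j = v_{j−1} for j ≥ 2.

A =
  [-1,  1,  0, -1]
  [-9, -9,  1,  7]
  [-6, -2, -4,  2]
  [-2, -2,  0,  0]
A Jordan chain for λ = -4 of length 3:
v_1 = (1, -5, -2, -2)ᵀ
v_2 = (0, 1, 0, 0)ᵀ
v_3 = (0, 0, 1, 0)ᵀ

Let N = A − (-4)·I. We want v_3 with N^3 v_3 = 0 but N^2 v_3 ≠ 0; then v_{j-1} := N · v_j for j = 3, …, 2.

Pick v_3 = (0, 0, 1, 0)ᵀ.
Then v_2 = N · v_3 = (0, 1, 0, 0)ᵀ.
Then v_1 = N · v_2 = (1, -5, -2, -2)ᵀ.

Sanity check: (A − (-4)·I) v_1 = (0, 0, 0, 0)ᵀ = 0. ✓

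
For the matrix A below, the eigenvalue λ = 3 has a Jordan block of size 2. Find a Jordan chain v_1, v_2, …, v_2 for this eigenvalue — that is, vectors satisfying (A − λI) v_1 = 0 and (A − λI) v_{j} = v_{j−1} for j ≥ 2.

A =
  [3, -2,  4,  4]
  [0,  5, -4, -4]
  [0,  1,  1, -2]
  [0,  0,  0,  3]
A Jordan chain for λ = 3 of length 2:
v_1 = (-2, 2, 1, 0)ᵀ
v_2 = (0, 1, 0, 0)ᵀ

Let N = A − (3)·I. We want v_2 with N^2 v_2 = 0 but N^1 v_2 ≠ 0; then v_{j-1} := N · v_j for j = 2, …, 2.

Pick v_2 = (0, 1, 0, 0)ᵀ.
Then v_1 = N · v_2 = (-2, 2, 1, 0)ᵀ.

Sanity check: (A − (3)·I) v_1 = (0, 0, 0, 0)ᵀ = 0. ✓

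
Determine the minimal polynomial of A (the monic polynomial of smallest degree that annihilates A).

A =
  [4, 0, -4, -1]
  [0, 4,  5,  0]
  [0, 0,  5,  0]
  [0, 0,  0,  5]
x^2 - 9*x + 20

The characteristic polynomial is χ_A(x) = (x - 5)^2*(x - 4)^2, so the eigenvalues are known. The minimal polynomial is
  m_A(x) = Π_λ (x − λ)^{k_λ}
where k_λ is the size of the *largest* Jordan block for λ (equivalently, the smallest k with (A − λI)^k v = 0 for every generalised eigenvector v of λ).

  λ = 4: largest Jordan block has size 1, contributing (x − 4)
  λ = 5: largest Jordan block has size 1, contributing (x − 5)

So m_A(x) = (x - 5)*(x - 4) = x^2 - 9*x + 20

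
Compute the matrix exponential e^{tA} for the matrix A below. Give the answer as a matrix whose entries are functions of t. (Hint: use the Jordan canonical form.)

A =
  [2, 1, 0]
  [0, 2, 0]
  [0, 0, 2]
e^{tA} =
  [exp(2*t), t*exp(2*t), 0]
  [0, exp(2*t), 0]
  [0, 0, exp(2*t)]

Strategy: write A = P · J · P⁻¹ where J is a Jordan canonical form, so e^{tA} = P · e^{tJ} · P⁻¹, and e^{tJ} can be computed block-by-block.

A has Jordan form
J =
  [2, 1, 0]
  [0, 2, 0]
  [0, 0, 2]
(up to reordering of blocks).

Per-block formulas:
  For a 2×2 Jordan block J_2(2): exp(t · J_2(2)) = e^(2t)·(I + t·N), where N is the 2×2 nilpotent shift.
  For a 1×1 block at λ = 2: exp(t · [2]) = [e^(2t)].

After assembling e^{tJ} and conjugating by P, we get:

e^{tA} =
  [exp(2*t), t*exp(2*t), 0]
  [0, exp(2*t), 0]
  [0, 0, exp(2*t)]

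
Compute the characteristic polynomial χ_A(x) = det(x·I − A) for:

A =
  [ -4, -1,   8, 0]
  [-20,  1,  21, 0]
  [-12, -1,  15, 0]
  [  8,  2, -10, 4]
x^4 - 16*x^3 + 96*x^2 - 256*x + 256

Expanding det(x·I − A) (e.g. by cofactor expansion or by noting that A is similar to its Jordan form J, which has the same characteristic polynomial as A) gives
  χ_A(x) = x^4 - 16*x^3 + 96*x^2 - 256*x + 256
which factors as (x - 4)^4. The eigenvalues (with algebraic multiplicities) are λ = 4 with multiplicity 4.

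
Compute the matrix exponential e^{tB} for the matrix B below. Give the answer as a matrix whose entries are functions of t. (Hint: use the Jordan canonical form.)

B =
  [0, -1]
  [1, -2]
e^{tB} =
  [t*exp(-t) + exp(-t), -t*exp(-t)]
  [t*exp(-t), -t*exp(-t) + exp(-t)]

Strategy: write B = P · J · P⁻¹ where J is a Jordan canonical form, so e^{tB} = P · e^{tJ} · P⁻¹, and e^{tJ} can be computed block-by-block.

B has Jordan form
J =
  [-1,  1]
  [ 0, -1]
(up to reordering of blocks).

Per-block formulas:
  For a 2×2 Jordan block J_2(-1): exp(t · J_2(-1)) = e^(-1t)·(I + t·N), where N is the 2×2 nilpotent shift.

After assembling e^{tJ} and conjugating by P, we get:

e^{tB} =
  [t*exp(-t) + exp(-t), -t*exp(-t)]
  [t*exp(-t), -t*exp(-t) + exp(-t)]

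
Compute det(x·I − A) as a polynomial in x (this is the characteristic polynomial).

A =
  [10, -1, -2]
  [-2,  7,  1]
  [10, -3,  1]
x^3 - 18*x^2 + 108*x - 216

Expanding det(x·I − A) (e.g. by cofactor expansion or by noting that A is similar to its Jordan form J, which has the same characteristic polynomial as A) gives
  χ_A(x) = x^3 - 18*x^2 + 108*x - 216
which factors as (x - 6)^3. The eigenvalues (with algebraic multiplicities) are λ = 6 with multiplicity 3.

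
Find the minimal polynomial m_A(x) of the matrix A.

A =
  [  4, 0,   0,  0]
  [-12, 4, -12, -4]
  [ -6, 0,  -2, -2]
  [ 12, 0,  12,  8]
x^2 - 6*x + 8

The characteristic polynomial is χ_A(x) = (x - 4)^3*(x - 2), so the eigenvalues are known. The minimal polynomial is
  m_A(x) = Π_λ (x − λ)^{k_λ}
where k_λ is the size of the *largest* Jordan block for λ (equivalently, the smallest k with (A − λI)^k v = 0 for every generalised eigenvector v of λ).

  λ = 2: largest Jordan block has size 1, contributing (x − 2)
  λ = 4: largest Jordan block has size 1, contributing (x − 4)

So m_A(x) = (x - 4)*(x - 2) = x^2 - 6*x + 8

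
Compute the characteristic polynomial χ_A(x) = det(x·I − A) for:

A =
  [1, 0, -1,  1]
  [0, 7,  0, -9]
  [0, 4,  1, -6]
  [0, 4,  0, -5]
x^4 - 4*x^3 + 6*x^2 - 4*x + 1

Expanding det(x·I − A) (e.g. by cofactor expansion or by noting that A is similar to its Jordan form J, which has the same characteristic polynomial as A) gives
  χ_A(x) = x^4 - 4*x^3 + 6*x^2 - 4*x + 1
which factors as (x - 1)^4. The eigenvalues (with algebraic multiplicities) are λ = 1 with multiplicity 4.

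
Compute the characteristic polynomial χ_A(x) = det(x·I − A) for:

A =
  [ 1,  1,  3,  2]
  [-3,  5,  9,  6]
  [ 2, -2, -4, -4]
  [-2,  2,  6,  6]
x^4 - 8*x^3 + 24*x^2 - 32*x + 16

Expanding det(x·I − A) (e.g. by cofactor expansion or by noting that A is similar to its Jordan form J, which has the same characteristic polynomial as A) gives
  χ_A(x) = x^4 - 8*x^3 + 24*x^2 - 32*x + 16
which factors as (x - 2)^4. The eigenvalues (with algebraic multiplicities) are λ = 2 with multiplicity 4.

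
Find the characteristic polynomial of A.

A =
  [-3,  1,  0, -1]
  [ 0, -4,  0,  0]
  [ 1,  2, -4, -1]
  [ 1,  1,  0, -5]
x^4 + 16*x^3 + 96*x^2 + 256*x + 256

Expanding det(x·I − A) (e.g. by cofactor expansion or by noting that A is similar to its Jordan form J, which has the same characteristic polynomial as A) gives
  χ_A(x) = x^4 + 16*x^3 + 96*x^2 + 256*x + 256
which factors as (x + 4)^4. The eigenvalues (with algebraic multiplicities) are λ = -4 with multiplicity 4.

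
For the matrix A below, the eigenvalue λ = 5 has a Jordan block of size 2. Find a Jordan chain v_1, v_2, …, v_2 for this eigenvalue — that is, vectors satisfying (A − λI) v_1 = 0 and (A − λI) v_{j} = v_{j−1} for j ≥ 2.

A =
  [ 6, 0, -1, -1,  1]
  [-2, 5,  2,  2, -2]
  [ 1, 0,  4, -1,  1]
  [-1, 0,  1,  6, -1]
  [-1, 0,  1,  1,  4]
A Jordan chain for λ = 5 of length 2:
v_1 = (1, -2, 1, -1, -1)ᵀ
v_2 = (1, 0, 0, 0, 0)ᵀ

Let N = A − (5)·I. We want v_2 with N^2 v_2 = 0 but N^1 v_2 ≠ 0; then v_{j-1} := N · v_j for j = 2, …, 2.

Pick v_2 = (1, 0, 0, 0, 0)ᵀ.
Then v_1 = N · v_2 = (1, -2, 1, -1, -1)ᵀ.

Sanity check: (A − (5)·I) v_1 = (0, 0, 0, 0, 0)ᵀ = 0. ✓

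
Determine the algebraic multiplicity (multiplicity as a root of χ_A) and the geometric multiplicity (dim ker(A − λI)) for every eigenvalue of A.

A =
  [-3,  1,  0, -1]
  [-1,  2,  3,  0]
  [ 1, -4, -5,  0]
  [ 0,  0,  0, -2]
λ = -2: alg = 4, geom = 2

Step 1 — factor the characteristic polynomial to read off the algebraic multiplicities:
  χ_A(x) = (x + 2)^4

Step 2 — compute geometric multiplicities via the rank-nullity identity g(λ) = n − rank(A − λI):
  rank(A − (-2)·I) = 2, so dim ker(A − (-2)·I) = n − 2 = 2

Summary:
  λ = -2: algebraic multiplicity = 4, geometric multiplicity = 2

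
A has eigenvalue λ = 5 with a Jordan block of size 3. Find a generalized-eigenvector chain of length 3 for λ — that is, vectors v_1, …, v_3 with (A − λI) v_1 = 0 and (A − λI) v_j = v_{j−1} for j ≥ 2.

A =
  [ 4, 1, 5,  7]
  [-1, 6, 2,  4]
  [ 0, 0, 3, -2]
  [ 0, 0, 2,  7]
A Jordan chain for λ = 5 of length 3:
v_1 = (1, 1, 0, 0)ᵀ
v_2 = (5, 2, -2, 2)ᵀ
v_3 = (0, 0, 1, 0)ᵀ

Let N = A − (5)·I. We want v_3 with N^3 v_3 = 0 but N^2 v_3 ≠ 0; then v_{j-1} := N · v_j for j = 3, …, 2.

Pick v_3 = (0, 0, 1, 0)ᵀ.
Then v_2 = N · v_3 = (5, 2, -2, 2)ᵀ.
Then v_1 = N · v_2 = (1, 1, 0, 0)ᵀ.

Sanity check: (A − (5)·I) v_1 = (0, 0, 0, 0)ᵀ = 0. ✓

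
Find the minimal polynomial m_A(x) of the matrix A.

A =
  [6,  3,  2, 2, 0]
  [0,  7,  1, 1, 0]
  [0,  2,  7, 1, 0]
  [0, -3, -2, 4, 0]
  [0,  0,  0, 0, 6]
x^3 - 18*x^2 + 108*x - 216

The characteristic polynomial is χ_A(x) = (x - 6)^5, so the eigenvalues are known. The minimal polynomial is
  m_A(x) = Π_λ (x − λ)^{k_λ}
where k_λ is the size of the *largest* Jordan block for λ (equivalently, the smallest k with (A − λI)^k v = 0 for every generalised eigenvector v of λ).

  λ = 6: largest Jordan block has size 3, contributing (x − 6)^3

So m_A(x) = (x - 6)^3 = x^3 - 18*x^2 + 108*x - 216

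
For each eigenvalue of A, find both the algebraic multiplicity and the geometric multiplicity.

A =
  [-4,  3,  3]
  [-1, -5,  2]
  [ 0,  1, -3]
λ = -4: alg = 3, geom = 1

Step 1 — factor the characteristic polynomial to read off the algebraic multiplicities:
  χ_A(x) = (x + 4)^3

Step 2 — compute geometric multiplicities via the rank-nullity identity g(λ) = n − rank(A − λI):
  rank(A − (-4)·I) = 2, so dim ker(A − (-4)·I) = n − 2 = 1

Summary:
  λ = -4: algebraic multiplicity = 3, geometric multiplicity = 1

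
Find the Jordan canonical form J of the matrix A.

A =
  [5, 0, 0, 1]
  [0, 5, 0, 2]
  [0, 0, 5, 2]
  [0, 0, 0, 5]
J_2(5) ⊕ J_1(5) ⊕ J_1(5)

The characteristic polynomial is
  det(x·I − A) = x^4 - 20*x^3 + 150*x^2 - 500*x + 625 = (x - 5)^4

Eigenvalues and multiplicities (the geometric multiplicity of λ is n − rank(A − λI), which equals the number of Jordan blocks for λ):
  λ = 5: algebraic multiplicity = 4, geometric multiplicity = 3

Determining the block sizes for each eigenvalue:
  λ = 5: 3 blocks summing to 4 forces exactly one block of size 2 and the rest size 1 → block sizes [2, 1, 1]

Assembling the blocks gives a Jordan form
J =
  [5, 1, 0, 0]
  [0, 5, 0, 0]
  [0, 0, 5, 0]
  [0, 0, 0, 5]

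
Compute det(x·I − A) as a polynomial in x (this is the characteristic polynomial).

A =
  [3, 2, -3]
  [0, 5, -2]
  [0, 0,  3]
x^3 - 11*x^2 + 39*x - 45

Expanding det(x·I − A) (e.g. by cofactor expansion or by noting that A is similar to its Jordan form J, which has the same characteristic polynomial as A) gives
  χ_A(x) = x^3 - 11*x^2 + 39*x - 45
which factors as (x - 5)*(x - 3)^2. The eigenvalues (with algebraic multiplicities) are λ = 3 with multiplicity 2, λ = 5 with multiplicity 1.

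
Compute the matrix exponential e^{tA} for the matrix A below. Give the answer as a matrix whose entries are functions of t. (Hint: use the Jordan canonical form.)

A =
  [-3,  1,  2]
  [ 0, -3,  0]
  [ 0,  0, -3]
e^{tA} =
  [exp(-3*t), t*exp(-3*t), 2*t*exp(-3*t)]
  [0, exp(-3*t), 0]
  [0, 0, exp(-3*t)]

Strategy: write A = P · J · P⁻¹ where J is a Jordan canonical form, so e^{tA} = P · e^{tJ} · P⁻¹, and e^{tJ} can be computed block-by-block.

A has Jordan form
J =
  [-3,  1,  0]
  [ 0, -3,  0]
  [ 0,  0, -3]
(up to reordering of blocks).

Per-block formulas:
  For a 1×1 block at λ = -3: exp(t · [-3]) = [e^(-3t)].
  For a 2×2 Jordan block J_2(-3): exp(t · J_2(-3)) = e^(-3t)·(I + t·N), where N is the 2×2 nilpotent shift.

After assembling e^{tJ} and conjugating by P, we get:

e^{tA} =
  [exp(-3*t), t*exp(-3*t), 2*t*exp(-3*t)]
  [0, exp(-3*t), 0]
  [0, 0, exp(-3*t)]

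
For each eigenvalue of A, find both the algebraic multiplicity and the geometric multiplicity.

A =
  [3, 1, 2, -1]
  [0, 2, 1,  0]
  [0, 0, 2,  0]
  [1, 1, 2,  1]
λ = 2: alg = 4, geom = 2

Step 1 — factor the characteristic polynomial to read off the algebraic multiplicities:
  χ_A(x) = (x - 2)^4

Step 2 — compute geometric multiplicities via the rank-nullity identity g(λ) = n − rank(A − λI):
  rank(A − (2)·I) = 2, so dim ker(A − (2)·I) = n − 2 = 2

Summary:
  λ = 2: algebraic multiplicity = 4, geometric multiplicity = 2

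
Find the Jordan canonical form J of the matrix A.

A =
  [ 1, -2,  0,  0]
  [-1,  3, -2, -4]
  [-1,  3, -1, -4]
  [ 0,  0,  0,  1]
J_3(1) ⊕ J_1(1)

The characteristic polynomial is
  det(x·I − A) = x^4 - 4*x^3 + 6*x^2 - 4*x + 1 = (x - 1)^4

Eigenvalues and multiplicities (the geometric multiplicity of λ is n − rank(A − λI), which equals the number of Jordan blocks for λ):
  λ = 1: algebraic multiplicity = 4, geometric multiplicity = 2

Determining the block sizes for each eigenvalue:
  λ = 1: with am = 4 and gm = 2, the partition is not yet determined (e.g. several partitions of 4 into 2 parts exist). Let N = A − (1)·I. Computing rank(N^1) = 2, rank(N^2) = 1, rank(N^3) = 0; the number of blocks of size ≥ j is rank(N^{j−1}) − rank(N^j), giving [2, 1, 1]. So we have 1 block(s) of size 3, 1 block(s) of size 1 → block sizes [3, 1]

Assembling the blocks gives a Jordan form
J =
  [1, 1, 0, 0]
  [0, 1, 1, 0]
  [0, 0, 1, 0]
  [0, 0, 0, 1]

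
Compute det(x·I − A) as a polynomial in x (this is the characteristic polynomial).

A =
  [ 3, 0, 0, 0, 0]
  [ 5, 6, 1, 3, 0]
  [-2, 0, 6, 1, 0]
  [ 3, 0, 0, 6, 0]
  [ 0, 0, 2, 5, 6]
x^5 - 27*x^4 + 288*x^3 - 1512*x^2 + 3888*x - 3888

Expanding det(x·I − A) (e.g. by cofactor expansion or by noting that A is similar to its Jordan form J, which has the same characteristic polynomial as A) gives
  χ_A(x) = x^5 - 27*x^4 + 288*x^3 - 1512*x^2 + 3888*x - 3888
which factors as (x - 6)^4*(x - 3). The eigenvalues (with algebraic multiplicities) are λ = 3 with multiplicity 1, λ = 6 with multiplicity 4.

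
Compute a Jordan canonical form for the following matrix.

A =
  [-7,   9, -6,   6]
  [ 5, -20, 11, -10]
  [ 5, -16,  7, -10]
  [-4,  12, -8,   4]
J_3(-4) ⊕ J_1(-4)

The characteristic polynomial is
  det(x·I − A) = x^4 + 16*x^3 + 96*x^2 + 256*x + 256 = (x + 4)^4

Eigenvalues and multiplicities (the geometric multiplicity of λ is n − rank(A − λI), which equals the number of Jordan blocks for λ):
  λ = -4: algebraic multiplicity = 4, geometric multiplicity = 2

Determining the block sizes for each eigenvalue:
  λ = -4: with am = 4 and gm = 2, the partition is not yet determined (e.g. several partitions of 4 into 2 parts exist). Let N = A − (-4)·I. Computing rank(N^1) = 2, rank(N^2) = 1, rank(N^3) = 0; the number of blocks of size ≥ j is rank(N^{j−1}) − rank(N^j), giving [2, 1, 1]. So we have 1 block(s) of size 3, 1 block(s) of size 1 → block sizes [3, 1]

Assembling the blocks gives a Jordan form
J =
  [-4,  1,  0,  0]
  [ 0, -4,  1,  0]
  [ 0,  0, -4,  0]
  [ 0,  0,  0, -4]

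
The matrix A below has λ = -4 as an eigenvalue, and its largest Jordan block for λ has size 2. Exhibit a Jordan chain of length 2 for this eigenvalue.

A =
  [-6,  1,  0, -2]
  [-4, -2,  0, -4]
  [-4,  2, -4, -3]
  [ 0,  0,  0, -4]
A Jordan chain for λ = -4 of length 2:
v_1 = (-2, -4, -4, 0)ᵀ
v_2 = (1, 0, 0, 0)ᵀ

Let N = A − (-4)·I. We want v_2 with N^2 v_2 = 0 but N^1 v_2 ≠ 0; then v_{j-1} := N · v_j for j = 2, …, 2.

Pick v_2 = (1, 0, 0, 0)ᵀ.
Then v_1 = N · v_2 = (-2, -4, -4, 0)ᵀ.

Sanity check: (A − (-4)·I) v_1 = (0, 0, 0, 0)ᵀ = 0. ✓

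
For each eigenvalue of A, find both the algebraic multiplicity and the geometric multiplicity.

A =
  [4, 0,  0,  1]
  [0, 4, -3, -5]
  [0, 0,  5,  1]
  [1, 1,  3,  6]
λ = 4: alg = 1, geom = 1; λ = 5: alg = 3, geom = 1

Step 1 — factor the characteristic polynomial to read off the algebraic multiplicities:
  χ_A(x) = (x - 5)^3*(x - 4)

Step 2 — compute geometric multiplicities via the rank-nullity identity g(λ) = n − rank(A − λI):
  rank(A − (4)·I) = 3, so dim ker(A − (4)·I) = n − 3 = 1
  rank(A − (5)·I) = 3, so dim ker(A − (5)·I) = n − 3 = 1

Summary:
  λ = 4: algebraic multiplicity = 1, geometric multiplicity = 1
  λ = 5: algebraic multiplicity = 3, geometric multiplicity = 1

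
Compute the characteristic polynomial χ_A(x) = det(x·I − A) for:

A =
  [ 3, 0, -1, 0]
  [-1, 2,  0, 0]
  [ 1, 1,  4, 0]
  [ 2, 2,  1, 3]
x^4 - 12*x^3 + 54*x^2 - 108*x + 81

Expanding det(x·I − A) (e.g. by cofactor expansion or by noting that A is similar to its Jordan form J, which has the same characteristic polynomial as A) gives
  χ_A(x) = x^4 - 12*x^3 + 54*x^2 - 108*x + 81
which factors as (x - 3)^4. The eigenvalues (with algebraic multiplicities) are λ = 3 with multiplicity 4.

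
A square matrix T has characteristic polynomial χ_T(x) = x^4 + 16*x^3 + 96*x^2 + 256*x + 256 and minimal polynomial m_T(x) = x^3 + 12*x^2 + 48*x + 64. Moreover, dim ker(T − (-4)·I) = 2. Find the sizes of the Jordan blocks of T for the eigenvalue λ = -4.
Block sizes for λ = -4: [3, 1]

Step 1 — from the characteristic polynomial, algebraic multiplicity of λ = -4 is 4. From dim ker(T − (-4)·I) = 2, there are exactly 2 Jordan blocks for λ = -4.
Step 2 — from the minimal polynomial, the factor (x + 4)^3 tells us the largest block for λ = -4 has size 3.
Step 3 — with total size 4, 2 blocks, and largest block 3, the block sizes (in nonincreasing order) are [3, 1].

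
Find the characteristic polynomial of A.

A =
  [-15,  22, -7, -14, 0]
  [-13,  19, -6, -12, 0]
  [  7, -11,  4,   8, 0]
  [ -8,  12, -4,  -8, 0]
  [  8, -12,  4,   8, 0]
x^5

Expanding det(x·I − A) (e.g. by cofactor expansion or by noting that A is similar to its Jordan form J, which has the same characteristic polynomial as A) gives
  χ_A(x) = x^5
which factors as x^5. The eigenvalues (with algebraic multiplicities) are λ = 0 with multiplicity 5.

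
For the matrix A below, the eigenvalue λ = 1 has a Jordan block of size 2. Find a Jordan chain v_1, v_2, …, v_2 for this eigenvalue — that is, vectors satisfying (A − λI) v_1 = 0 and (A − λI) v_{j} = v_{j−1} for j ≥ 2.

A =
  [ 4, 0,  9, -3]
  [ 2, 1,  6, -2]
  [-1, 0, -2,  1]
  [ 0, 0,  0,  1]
A Jordan chain for λ = 1 of length 2:
v_1 = (3, 2, -1, 0)ᵀ
v_2 = (1, 0, 0, 0)ᵀ

Let N = A − (1)·I. We want v_2 with N^2 v_2 = 0 but N^1 v_2 ≠ 0; then v_{j-1} := N · v_j for j = 2, …, 2.

Pick v_2 = (1, 0, 0, 0)ᵀ.
Then v_1 = N · v_2 = (3, 2, -1, 0)ᵀ.

Sanity check: (A − (1)·I) v_1 = (0, 0, 0, 0)ᵀ = 0. ✓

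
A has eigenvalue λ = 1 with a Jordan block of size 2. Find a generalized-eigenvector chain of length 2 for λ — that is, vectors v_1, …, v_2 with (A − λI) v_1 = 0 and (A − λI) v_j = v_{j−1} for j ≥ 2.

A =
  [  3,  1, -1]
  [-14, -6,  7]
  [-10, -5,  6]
A Jordan chain for λ = 1 of length 2:
v_1 = (2, -14, -10)ᵀ
v_2 = (1, 0, 0)ᵀ

Let N = A − (1)·I. We want v_2 with N^2 v_2 = 0 but N^1 v_2 ≠ 0; then v_{j-1} := N · v_j for j = 2, …, 2.

Pick v_2 = (1, 0, 0)ᵀ.
Then v_1 = N · v_2 = (2, -14, -10)ᵀ.

Sanity check: (A − (1)·I) v_1 = (0, 0, 0)ᵀ = 0. ✓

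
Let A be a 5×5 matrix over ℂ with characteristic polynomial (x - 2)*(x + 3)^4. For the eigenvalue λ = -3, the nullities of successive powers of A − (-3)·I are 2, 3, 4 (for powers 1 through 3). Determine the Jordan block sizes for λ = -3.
Block sizes for λ = -3: [3, 1]

From the dimensions of kernels of powers, the number of Jordan blocks of size at least j is d_j − d_{j−1} where d_j = dim ker(N^j) (with d_0 = 0). Computing the differences gives [2, 1, 1].
The number of blocks of size exactly k is (#blocks of size ≥ k) − (#blocks of size ≥ k + 1), so the partition is: 1 block(s) of size 1, 1 block(s) of size 3.
In nonincreasing order the block sizes are [3, 1].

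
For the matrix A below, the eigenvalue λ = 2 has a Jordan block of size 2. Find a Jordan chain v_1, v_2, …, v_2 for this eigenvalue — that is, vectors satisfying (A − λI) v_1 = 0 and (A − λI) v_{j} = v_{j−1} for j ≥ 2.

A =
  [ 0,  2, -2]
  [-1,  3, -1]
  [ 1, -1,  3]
A Jordan chain for λ = 2 of length 2:
v_1 = (-2, -1, 1)ᵀ
v_2 = (1, 0, 0)ᵀ

Let N = A − (2)·I. We want v_2 with N^2 v_2 = 0 but N^1 v_2 ≠ 0; then v_{j-1} := N · v_j for j = 2, …, 2.

Pick v_2 = (1, 0, 0)ᵀ.
Then v_1 = N · v_2 = (-2, -1, 1)ᵀ.

Sanity check: (A − (2)·I) v_1 = (0, 0, 0)ᵀ = 0. ✓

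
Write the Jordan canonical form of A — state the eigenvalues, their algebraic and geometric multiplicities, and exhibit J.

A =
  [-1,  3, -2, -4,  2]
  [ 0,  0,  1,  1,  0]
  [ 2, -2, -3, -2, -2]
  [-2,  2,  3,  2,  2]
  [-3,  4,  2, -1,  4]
J_3(0) ⊕ J_1(1) ⊕ J_1(1)

The characteristic polynomial is
  det(x·I − A) = x^5 - 2*x^4 + x^3 = x^3*(x - 1)^2

Eigenvalues and multiplicities (the geometric multiplicity of λ is n − rank(A − λI), which equals the number of Jordan blocks for λ):
  λ = 0: algebraic multiplicity = 3, geometric multiplicity = 1
  λ = 1: algebraic multiplicity = 2, geometric multiplicity = 2

Determining the block sizes for each eigenvalue:
  λ = 0: one block (gm = 1), so the single block has size am = 3 → block sizes [3]
  λ = 1: gm = am = 2, so every block has size 1 → block sizes [1, 1]

Assembling the blocks gives a Jordan form
J =
  [0, 1, 0, 0, 0]
  [0, 0, 1, 0, 0]
  [0, 0, 0, 0, 0]
  [0, 0, 0, 1, 0]
  [0, 0, 0, 0, 1]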